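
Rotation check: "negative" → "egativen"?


Word: "negative", Candidate: "egativen"
Method: check if candidate is substring of word+word
"negativenegative" contains "egativen"? Yes
Is rotation = Yes


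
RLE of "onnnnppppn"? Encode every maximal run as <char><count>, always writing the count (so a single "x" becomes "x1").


String: "onnnnppppn"
Scanning for consecutive runs:
  'o' x 1
  'n' x 4
  'p' x 4
  'n' x 1
RLE = "o1n4p4n1"


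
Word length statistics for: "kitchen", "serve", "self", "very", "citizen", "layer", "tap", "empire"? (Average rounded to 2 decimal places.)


Lengths: "kitchen"=7, "serve"=5, "self"=4, "very"=4, "citizen"=7, "layer"=5, "tap"=3, "empire"=6
Sum = 41, Count = 8
Average = 41/8 = 5.13
= avg=5.13, min=3, max=7


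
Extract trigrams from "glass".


Word: "glass" (length 5)
Number of trigrams = 5 - 3 + 1 = 3
  Position 0: "gla"
  Position 1: "las"
  Position 2: "ass"
Trigrams = "gla", "las", "ass"


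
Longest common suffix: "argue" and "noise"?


Word 1: "argue"
Word 2: "noise"
Comparing from end:
  Pos -1: 'e' == 'e'
  Pos -2: 'u' != 's' (stop)
LCS = "e" (length 1)


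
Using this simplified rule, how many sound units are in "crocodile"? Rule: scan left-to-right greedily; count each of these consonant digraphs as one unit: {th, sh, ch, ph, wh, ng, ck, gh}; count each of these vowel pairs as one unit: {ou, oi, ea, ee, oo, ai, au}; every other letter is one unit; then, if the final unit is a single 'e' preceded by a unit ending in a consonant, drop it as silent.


Word: "crocodile" (9 letters)
Left-to-right scan:
  (1) 'c' (letter)
  (2) 'r' (letter)
  (3) 'o' (letter)
  (4) 'c' (letter)
  (5) 'o' (letter)
  (6) 'd' (letter)
  (7) 'i' (letter)
  (8) 'l' (letter)
  (9) 'e' (letter)
Units from scan: 9
Final unit is 'e' after a consonant -> drop as silent (-1)
Sound units = 8 units


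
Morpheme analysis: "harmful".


Word: "harmful"
Morphemes: harm | -ful
Each morpheme carries meaning
= 2 morphemes


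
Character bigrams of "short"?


Word: "short" (length 5)
Number of bigrams = 5 - 2 + 1 = 4
  Position 0: "sh"
  Position 1: "ho"
  Position 2: "or"
  Position 3: "rt"
Bigrams = "sh", "ho", "or", "rt"


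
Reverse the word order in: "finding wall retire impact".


Original: "finding wall retire impact"
Words (1..n): finding | wall | retire | impact
Reversed (n..1): impact | retire | wall | finding
Result = "impact retire wall finding"


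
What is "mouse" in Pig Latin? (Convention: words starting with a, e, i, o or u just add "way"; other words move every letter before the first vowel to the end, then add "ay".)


Word: "mouse"
Starts with consonant(s) → move to end, add 'ay'
Consonant cluster: "m"
Pig Latin = "ousemay"


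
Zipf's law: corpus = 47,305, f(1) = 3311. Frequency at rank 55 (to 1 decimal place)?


Zipf's law: f(r) = f(1) / r
f(1) = 3311
f(55) = 3311 / 55
= 60.2 occurrences


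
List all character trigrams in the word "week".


Word: "week" (length 4)
Number of trigrams = 4 - 3 + 1 = 2
  Position 0: "wee"
  Position 1: "eek"
Trigrams = "wee", "eek"


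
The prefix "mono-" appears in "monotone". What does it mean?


Prefix: mono-
As in: monotone -> mono- + tone
Meaning = one


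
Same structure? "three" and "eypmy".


Pattern of "three": [0, 1, 2, 3, 3]
Pattern of "eypmy": [0, 1, 2, 3, 1]
Patterns do not match
Same pattern = No


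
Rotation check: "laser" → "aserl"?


Word: "laser", Candidate: "aserl"
Method: check if candidate is substring of word+word
"laserlaser" contains "aserl"? Yes
Is rotation = Yes


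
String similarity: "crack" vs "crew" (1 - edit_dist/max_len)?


Word 1: "crack" (length 5)
Word 2: "crew" (length 4)
One optimal edit sequence:
  1. keep 'c'
  2. keep 'r'
  3. delete 'a'  (+1)
  4. substitute 'c' -> 'e'  (+1)
  5. substitute 'k' -> 'w'  (+1)
Edit distance = 3
Max length = max(5, 4) = 5
Similarity = 1 - 3/5
= 0.4000


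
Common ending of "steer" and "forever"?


Word 1: "steer"
Word 2: "forever"
Comparing from end:
  Pos -1: 'r' == 'r'
  Pos -2: 'e' == 'e'
  Pos -3: 'e' != 'v' (stop)
LCS = "er" (length 2)


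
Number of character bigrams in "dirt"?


Word: "dirt" (length 4)
Number of 2-grams = length - 2 + 1 = 4 - 2 + 1
= 3


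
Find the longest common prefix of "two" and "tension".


Word 1: "two"
Word 2: "tension"
Comparing from start:
  Pos 0: 't' == 't'
  Pos 1: 'w' != 'e' (stop)
LCP = "t" (length 1)


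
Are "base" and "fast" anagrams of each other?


Word 1: "base" → sorted: abes
Word 2: "fast" → sorted: afst
Same letters? abes != afst
Anagram = No


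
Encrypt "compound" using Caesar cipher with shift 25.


Word: "compound"
Shift: 25
Each letter → (letter + shift) mod 26:
  'c' (2) + 25 = 1 → 'b'
  'o' (14) + 25 = 13 → 'n'
  'm' (12) + 25 = 11 → 'l'
  'p' (15) + 25 = 14 → 'o'
  'o' (14) + 25 = 13 → 'n'
  'u' (20) + 25 = 19 → 't'
  'n' (13) + 25 = 12 → 'm'
  'd' (3) + 25 = 2 → 'c'
Result = "bnlontmc"


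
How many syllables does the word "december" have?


Word: "december"
Syllable breakdown: de · cem · ber
Counting: 3 parts
= 3 syllables


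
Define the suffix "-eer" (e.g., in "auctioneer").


Suffix: -eer
Example: auctioneer (auction + -eer)
Meaning = one who is concerned with


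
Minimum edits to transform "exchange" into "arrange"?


Word 1: "exchange" (length 8)
Word 2: "arrange" (length 7)
One optimal edit sequence (insert/delete/substitute each cost 1):
  1. delete 'e'  (+1)
  2. substitute 'x' -> 'a'  (+1)
  3. substitute 'c' -> 'r'  (+1)
  4. substitute 'h' -> 'r'  (+1)
  5. keep 'a'
  6. keep 'n'
  7. keep 'g'
  8. keep 'e'
Total edit operations: 4
Edit distance = 4


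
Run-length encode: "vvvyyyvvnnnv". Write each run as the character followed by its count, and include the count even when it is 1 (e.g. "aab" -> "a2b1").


String: "vvvyyyvvnnnv"
Scanning for consecutive runs:
  'v' x 3
  'y' x 3
  'v' x 2
  'n' x 3
  'v' x 1
RLE = "v3y3v2n3v1"


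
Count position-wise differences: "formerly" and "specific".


Comparing character by character (same length = 8):
  Pos 0: 'f' vs 's' !=
  Pos 1: 'o' vs 'p' !=
  Pos 2: 'r' vs 'e' !=
  Pos 3: 'm' vs 'c' !=
  Pos 4: 'e' vs 'i' !=
  Pos 5: 'r' vs 'f' !=
  Pos 6: 'l' vs 'i' !=
  Pos 7: 'y' vs 'c' !=
Hamming distance = 8


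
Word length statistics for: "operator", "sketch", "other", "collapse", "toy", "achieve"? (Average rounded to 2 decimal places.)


Lengths: "operator"=8, "sketch"=6, "other"=5, "collapse"=8, "toy"=3, "achieve"=7
Sum = 37, Count = 6
Average = 37/6 = 6.17
= avg=6.17, min=3, max=8


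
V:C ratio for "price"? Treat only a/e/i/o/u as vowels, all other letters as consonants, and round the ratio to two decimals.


Word: "price"
Vowels (a,e,i,o,u): 2
Consonants: 3
Ratio = 2/3
= 0.67


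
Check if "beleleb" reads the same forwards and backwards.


Word: "beleleb"
Reversed: "beleleb"
Forward == Backward? beleleb == beleleb
Palindrome = Yes


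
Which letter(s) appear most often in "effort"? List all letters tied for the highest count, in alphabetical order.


Word: "effort"
Letter counts:
  'e': 1
  'f': 2
  'o': 1
  'r': 1
  't': 1
Maximum count = 2
Most frequent = 'f' (2 times each)


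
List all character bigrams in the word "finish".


Word: "finish" (length 6)
Number of bigrams = 6 - 2 + 1 = 5
  Position 0: "fi"
  Position 1: "in"
  Position 2: "ni"
  Position 3: "is"
  Position 4: "sh"
Bigrams = "fi", "in", "ni", "is", "sh"


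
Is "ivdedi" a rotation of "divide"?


Word: "divide", Candidate: "ivdedi"
Method: check if candidate is substring of word+word
"dividedivide" contains "ivdedi"? No
Is rotation = No


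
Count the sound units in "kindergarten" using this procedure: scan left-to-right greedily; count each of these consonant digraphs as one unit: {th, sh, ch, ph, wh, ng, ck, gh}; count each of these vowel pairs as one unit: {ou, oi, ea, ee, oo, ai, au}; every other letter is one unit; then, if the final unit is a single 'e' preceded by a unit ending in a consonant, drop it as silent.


Word: "kindergarten" (12 letters)
Left-to-right scan:
  (1) 'k' (letter)
  (2) 'i' (letter)
  (3) 'n' (letter)
  (4) 'd' (letter)
  (5) 'e' (letter)
  (6) 'r' (letter)
  (7) 'g' (letter)
  (8) 'a' (letter)
  (9) 'r' (letter)
  (10) 't' (letter)
  (11) 'e' (letter)
  (12) 'n' (letter)
Units from scan: 12
Sound units = 12 units


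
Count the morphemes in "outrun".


Word: "outrun"
Morphemes: out- | run
Each morpheme carries meaning
= 2 morphemes


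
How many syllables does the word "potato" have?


Word: "potato"
Syllable breakdown: po-ta-to
Counting: 3 parts
= 3 syllables


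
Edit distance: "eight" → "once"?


Word 1: "eight" (length 5)
Word 2: "once" (length 4)
One optimal edit sequence (insert/delete/substitute each cost 1):
  1. delete 'e'  (+1)
  2. substitute 'i' -> 'o'  (+1)
  3. substitute 'g' -> 'n'  (+1)
  4. substitute 'h' -> 'c'  (+1)
  5. substitute 't' -> 'e'  (+1)
Total edit operations: 5
Edit distance = 5


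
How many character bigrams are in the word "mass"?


Word: "mass" (length 4)
Number of 2-grams = length - 2 + 1 = 4 - 2 + 1
= 3


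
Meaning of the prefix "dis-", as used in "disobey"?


Prefix: dis-
Example: disobey = dis- + obey
Meaning = not / opposite


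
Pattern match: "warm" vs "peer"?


Pattern of "warm": [0, 1, 2, 3]
Pattern of "peer": [0, 1, 1, 2]
Patterns do not match
Same pattern = No


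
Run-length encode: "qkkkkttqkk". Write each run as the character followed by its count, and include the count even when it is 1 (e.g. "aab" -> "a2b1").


String: "qkkkkttqkk"
Scanning for consecutive runs:
  'q' x 1
  'k' x 4
  't' x 2
  'q' x 1
  'k' x 2
RLE = "q1k4t2q1k2"


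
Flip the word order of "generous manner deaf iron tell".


Original: "generous manner deaf iron tell"
Words (1..n): generous | manner | deaf | iron | tell
Reversed (n..1): tell | iron | deaf | manner | generous
Result = "tell iron deaf manner generous"


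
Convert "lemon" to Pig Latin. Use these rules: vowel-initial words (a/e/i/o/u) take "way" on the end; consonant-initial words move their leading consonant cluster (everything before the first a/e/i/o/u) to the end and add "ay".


Word: "lemon"
Starts with consonant(s) → move to end, add 'ay'
Consonant cluster: "l"
Pig Latin = "emonlay"


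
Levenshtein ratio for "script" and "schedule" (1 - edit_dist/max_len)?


Word 1: "script" (length 6)
Word 2: "schedule" (length 8)
One optimal edit sequence:
  1. keep 's'
  2. keep 'c'
  3. insert 'h'  (+1)
  4. insert 'e'  (+1)
  5. substitute 'r' -> 'd'  (+1)
  6. substitute 'i' -> 'u'  (+1)
  7. substitute 'p' -> 'l'  (+1)
  8. substitute 't' -> 'e'  (+1)
Edit distance = 6
Max length = max(6, 8) = 8
Similarity = 1 - 6/8
= 0.2500


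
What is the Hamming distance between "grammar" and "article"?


Comparing character by character (same length = 7):
  Pos 0: 'g' vs 'a' !=
  Pos 1: 'r' vs 'r' =
  Pos 2: 'a' vs 't' !=
  Pos 3: 'm' vs 'i' !=
  Pos 4: 'm' vs 'c' !=
  Pos 5: 'a' vs 'l' !=
  Pos 6: 'r' vs 'e' !=
Hamming distance = 6


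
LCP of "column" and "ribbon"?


Word 1: "column"
Word 2: "ribbon"
Comparing from start:
  Pos 0: 'c' != 'r' (stop)
LCP = "" (length 0)


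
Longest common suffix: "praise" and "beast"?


Word 1: "praise"
Word 2: "beast"
Comparing from end:
  Pos -1: 'e' != 't' (stop)
LCS = "" (length 0)


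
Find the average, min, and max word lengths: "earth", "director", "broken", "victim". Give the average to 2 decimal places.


Lengths: "earth"=5, "director"=8, "broken"=6, "victim"=6
Sum = 25, Count = 4
Average = 25/4 = 6.25
= avg=6.25, min=5, max=8


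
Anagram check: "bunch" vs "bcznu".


Word 1: "bunch" → sorted: bchnu
Word 2: "bcznu" → sorted: bcnuz
Same letters? bchnu != bcnuz
Anagram = No


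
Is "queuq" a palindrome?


Word: "queuq"
Reversed: "queuq"
Forward == Backward? queuq == queuq
Palindrome = Yes


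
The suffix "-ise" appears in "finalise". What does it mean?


Suffix: -ise
Example: finalise = final + -ise
Meaning = to make


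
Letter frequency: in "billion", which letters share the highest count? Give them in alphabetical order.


Word: "billion"
Letter counts:
  'b': 1
  'i': 2
  'l': 2
  'n': 1
  'o': 1
Maximum count = 2
Most frequent = 'i', 'l' (2 times each)


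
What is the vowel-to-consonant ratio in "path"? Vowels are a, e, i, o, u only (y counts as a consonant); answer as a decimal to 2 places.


Word: "path"
Vowels (a,e,i,o,u): 1
Consonants: 3
Ratio = 1/3
= 0.33


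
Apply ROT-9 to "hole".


Word: "hole"
Shift: 9
Each letter → (letter + shift) mod 26:
  'h' (7) + 9 = 16 → 'q'
  'o' (14) + 9 = 23 → 'x'
  'l' (11) + 9 = 20 → 'u'
  'e' (4) + 9 = 13 → 'n'
Result = "qxun"


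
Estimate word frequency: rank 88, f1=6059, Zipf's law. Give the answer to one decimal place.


Zipf's law: f(r) = f(1) / r
f(1) = 6059
f(88) = 6059 / 88
= 68.9 occurrences


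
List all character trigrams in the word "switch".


Word: "switch" (length 6)
Number of trigrams = 6 - 3 + 1 = 4
  Position 0: "swi"
  Position 1: "wit"
  Position 2: "itc"
  Position 3: "tch"
Trigrams = "swi", "wit", "itc", "tch"


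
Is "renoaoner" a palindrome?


Word: "renoaoner"
Reversed: "renoaoner"
Forward == Backward? renoaoner == renoaoner
Palindrome = Yes


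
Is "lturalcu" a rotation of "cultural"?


Word: "cultural", Candidate: "lturalcu"
Method: check if candidate is substring of word+word
"culturalcultural" contains "lturalcu"? Yes
Is rotation = Yes


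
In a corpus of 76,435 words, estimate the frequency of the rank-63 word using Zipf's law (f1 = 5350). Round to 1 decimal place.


Zipf's law: f(r) = f(1) / r
f(1) = 5350
f(63) = 5350 / 63
= 84.9 occurrences


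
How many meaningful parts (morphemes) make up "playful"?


Word: "playful"
Morphemes: play | -ful
Each morpheme carries meaning
= 2 morphemes


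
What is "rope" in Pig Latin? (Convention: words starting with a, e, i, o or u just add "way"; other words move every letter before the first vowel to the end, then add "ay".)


Word: "rope"
Starts with consonant(s) → move to end, add 'ay'
Consonant cluster: "r"
Pig Latin = "operay"


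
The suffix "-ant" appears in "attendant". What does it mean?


Suffix: -ant
As in: attendant -> attend + -ant
Meaning = one who / that which


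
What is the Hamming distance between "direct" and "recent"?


Comparing character by character (same length = 6):
  Pos 0: 'd' vs 'r' !=
  Pos 1: 'i' vs 'e' !=
  Pos 2: 'r' vs 'c' !=
  Pos 3: 'e' vs 'e' =
  Pos 4: 'c' vs 'n' !=
  Pos 5: 't' vs 't' =
Hamming distance = 4


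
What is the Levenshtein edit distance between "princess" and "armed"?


Word 1: "princess" (length 8)
Word 2: "armed" (length 5)
One optimal edit sequence (insert/delete/substitute each cost 1):
  1. substitute 'p' -> 'a'  (+1)
  2. keep 'r'
  3. delete 'i'  (+1)
  4. delete 'n'  (+1)
  5. substitute 'c' -> 'm'  (+1)
  6. keep 'e'
  7. delete 's'  (+1)
  8. substitute 's' -> 'd'  (+1)
Total edit operations: 6
Edit distance = 6


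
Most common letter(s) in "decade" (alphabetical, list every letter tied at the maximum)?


Word: "decade"
Letter counts:
  'a': 1
  'c': 1
  'd': 2
  'e': 2
Maximum count = 2
Most frequent = 'd', 'e' (2 times each)


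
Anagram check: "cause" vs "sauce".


Word 1: "cause" → sorted: acesu
Word 2: "sauce" → sorted: acesu
Same letters? acesu == acesu
Anagram = Yes


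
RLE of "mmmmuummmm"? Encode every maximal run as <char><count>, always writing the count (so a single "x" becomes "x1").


String: "mmmmuummmm"
Scanning for consecutive runs:
  'm' x 4
  'u' x 2
  'm' x 4
RLE = "m4u2m4"


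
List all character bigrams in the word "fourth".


Word: "fourth" (length 6)
Number of bigrams = 6 - 2 + 1 = 5
  Position 0: "fo"
  Position 1: "ou"
  Position 2: "ur"
  Position 3: "rt"
  Position 4: "th"
Bigrams = "fo", "ou", "ur", "rt", "th"


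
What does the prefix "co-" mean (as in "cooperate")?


Prefix: co-
Example: cooperate (co- + operate)
Meaning = together


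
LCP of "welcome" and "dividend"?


Word 1: "welcome"
Word 2: "dividend"
Comparing from start:
  Pos 0: 'w' != 'd' (stop)
LCP = "" (length 0)


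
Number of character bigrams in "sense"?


Word: "sense" (length 5)
Number of 2-grams = length - 2 + 1 = 5 - 2 + 1
= 4


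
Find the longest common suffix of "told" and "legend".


Word 1: "told"
Word 2: "legend"
Comparing from end:
  Pos -1: 'd' == 'd'
  Pos -2: 'l' != 'n' (stop)
LCS = "d" (length 1)


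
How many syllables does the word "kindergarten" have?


Word: "kindergarten"
Syllable breakdown: kin | der | gar | ten
Counting: 4 parts
= 4 syllables


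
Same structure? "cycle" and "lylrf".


Pattern of "cycle": [0, 1, 0, 2, 3]
Pattern of "lylrf": [0, 1, 0, 2, 3]
Patterns match
Same pattern = Yes


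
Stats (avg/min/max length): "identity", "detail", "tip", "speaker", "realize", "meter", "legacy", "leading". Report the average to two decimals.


Lengths: "identity"=8, "detail"=6, "tip"=3, "speaker"=7, "realize"=7, "meter"=5, "legacy"=6, "leading"=7
Sum = 49, Count = 8
Average = 49/8 = 6.13
= avg=6.13, min=3, max=8


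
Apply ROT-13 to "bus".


Word: "bus"
Shift: 13
Each letter → (letter + shift) mod 26:
  'b' (1) + 13 = 14 → 'o'
  'u' (20) + 13 = 7 → 'h'
  's' (18) + 13 = 5 → 'f'
Result = "ohf"


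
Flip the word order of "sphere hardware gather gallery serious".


Original: "sphere hardware gather gallery serious"
Words (1..n): sphere | hardware | gather | gallery | serious
Reversed (n..1): serious | gallery | gather | hardware | sphere
Result = "serious gallery gather hardware sphere"


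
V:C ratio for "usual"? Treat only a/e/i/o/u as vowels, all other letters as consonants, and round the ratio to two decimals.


Word: "usual"
Vowels (a,e,i,o,u): 3
Consonants: 2
Ratio = 3/2
= 1.50


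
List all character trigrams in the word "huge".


Word: "huge" (length 4)
Number of trigrams = 4 - 3 + 1 = 2
  Position 0: "hug"
  Position 1: "uge"
Trigrams = "hug", "uge"


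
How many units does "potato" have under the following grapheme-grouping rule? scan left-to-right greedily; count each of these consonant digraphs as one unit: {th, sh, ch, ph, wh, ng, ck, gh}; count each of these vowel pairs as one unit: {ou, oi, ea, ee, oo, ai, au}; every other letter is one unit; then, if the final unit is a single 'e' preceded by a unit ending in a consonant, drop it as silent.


Word: "potato" (6 letters)
Left-to-right scan:
  [1] 'p' (letter)
  [2] 'o' (letter)
  [3] 't' (letter)
  [4] 'a' (letter)
  [5] 't' (letter)
  [6] 'o' (letter)
Units from scan: 6
Sound units = 6 units


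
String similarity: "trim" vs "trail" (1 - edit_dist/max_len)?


Word 1: "trim" (length 4)
Word 2: "trail" (length 5)
One optimal edit sequence:
  1. keep 't'
  2. keep 'r'
  3. insert 'a'  (+1)
  4. keep 'i'
  5. substitute 'm' -> 'l'  (+1)
Edit distance = 2
Max length = max(4, 5) = 5
Similarity = 1 - 2/5
= 0.6000


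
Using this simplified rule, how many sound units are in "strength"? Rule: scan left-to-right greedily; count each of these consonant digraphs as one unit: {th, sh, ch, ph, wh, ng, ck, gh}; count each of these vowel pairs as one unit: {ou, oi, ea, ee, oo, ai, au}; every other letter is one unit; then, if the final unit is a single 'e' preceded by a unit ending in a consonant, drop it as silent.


Word: "strength" (8 letters)
Left-to-right scan:
  1. 's' (letter)
  2. 't' (letter)
  3. 'r' (letter)
  4. 'e' (letter)
  5. 'ng' (digraph)
  6. 'th' (digraph)
Units from scan: 6
Sound units = 6 units


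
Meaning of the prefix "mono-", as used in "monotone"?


Prefix: mono-
Example: monotone = mono- + tone
Meaning = one


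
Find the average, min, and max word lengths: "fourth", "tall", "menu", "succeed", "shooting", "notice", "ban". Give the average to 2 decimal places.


Lengths: "fourth"=6, "tall"=4, "menu"=4, "succeed"=7, "shooting"=8, "notice"=6, "ban"=3
Sum = 38, Count = 7
Average = 38/7 = 5.43
= avg=5.43, min=3, max=8


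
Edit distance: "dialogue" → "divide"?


Word 1: "dialogue" (length 8)
Word 2: "divide" (length 6)
One optimal edit sequence (insert/delete/substitute each cost 1):
  1. keep 'd'
  2. keep 'i'
  3. delete 'a'  (+1)
  4. delete 'l'  (+1)
  5. substitute 'o' -> 'v'  (+1)
  6. substitute 'g' -> 'i'  (+1)
  7. substitute 'u' -> 'd'  (+1)
  8. keep 'e'
Total edit operations: 5
Edit distance = 5


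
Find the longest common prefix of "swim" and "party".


Word 1: "swim"
Word 2: "party"
Comparing from start:
  Pos 0: 's' != 'p' (stop)
LCP = "" (length 0)


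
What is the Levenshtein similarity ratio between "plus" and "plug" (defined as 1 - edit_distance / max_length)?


Word 1: "plus" (length 4)
Word 2: "plug" (length 4)
One optimal edit sequence:
  1. keep 'p'
  2. keep 'l'
  3. keep 'u'
  4. substitute 's' -> 'g'  (+1)
Edit distance = 1
Max length = max(4, 4) = 4
Similarity = 1 - 1/4
= 0.7500


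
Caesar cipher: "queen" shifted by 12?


Word: "queen"
Shift: 12
Each letter → (letter + shift) mod 26:
  'q' (16) + 12 = 2 → 'c'
  'u' (20) + 12 = 6 → 'g'
  'e' (4) + 12 = 16 → 'q'
  'e' (4) + 12 = 16 → 'q'
  'n' (13) + 12 = 25 → 'z'
Result = "cgqqz"


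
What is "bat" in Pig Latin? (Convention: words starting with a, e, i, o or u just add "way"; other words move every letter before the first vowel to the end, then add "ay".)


Word: "bat"
Starts with consonant(s) → move to end, add 'ay'
Consonant cluster: "b"
Pig Latin = "atbay"


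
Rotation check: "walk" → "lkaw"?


Word: "walk", Candidate: "lkaw"
Method: check if candidate is substring of word+word
"walkwalk" contains "lkaw"? No
Is rotation = No


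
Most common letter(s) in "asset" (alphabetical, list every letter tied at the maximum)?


Word: "asset"
Letter counts:
  'a': 1
  'e': 1
  's': 2
  't': 1
Maximum count = 2
Most frequent = 's' (2 times each)


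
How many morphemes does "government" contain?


Word: "government"
Morphemes: govern + -ment
Each morpheme carries meaning
= 2 morphemes


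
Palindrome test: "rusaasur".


Word: "rusaasur"
Reversed: "rusaasur"
Forward == Backward? rusaasur == rusaasur
Palindrome = Yes


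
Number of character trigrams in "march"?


Word: "march" (length 5)
Number of 3-grams = length - 3 + 1 = 5 - 3 + 1
= 3


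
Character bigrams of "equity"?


Word: "equity" (length 6)
Number of bigrams = 6 - 2 + 1 = 5
  Position 0: "eq"
  Position 1: "qu"
  Position 2: "ui"
  Position 3: "it"
  Position 4: "ty"
Bigrams = "eq", "qu", "ui", "it", "ty"


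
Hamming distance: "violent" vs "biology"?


Comparing character by character (same length = 7):
  Pos 0: 'v' vs 'b' !=
  Pos 1: 'i' vs 'i' =
  Pos 2: 'o' vs 'o' =
  Pos 3: 'l' vs 'l' =
  Pos 4: 'e' vs 'o' !=
  Pos 5: 'n' vs 'g' !=
  Pos 6: 't' vs 'y' !=
Hamming distance = 4


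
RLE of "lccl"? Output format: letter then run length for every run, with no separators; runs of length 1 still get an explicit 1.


String: "lccl"
Scanning for consecutive runs:
  'l' x 1
  'c' x 2
  'l' x 1
RLE = "l1c2l1"


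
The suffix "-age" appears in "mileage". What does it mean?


Suffix: -age
Example: mileage (mile + -age)
Meaning = result / collection


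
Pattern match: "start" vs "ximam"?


Pattern of "start": [0, 1, 2, 3, 1]
Pattern of "ximam": [0, 1, 2, 3, 2]
Patterns do not match
Same pattern = No


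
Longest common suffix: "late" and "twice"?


Word 1: "late"
Word 2: "twice"
Comparing from end:
  Pos -1: 'e' == 'e'
  Pos -2: 't' != 'c' (stop)
LCS = "e" (length 1)


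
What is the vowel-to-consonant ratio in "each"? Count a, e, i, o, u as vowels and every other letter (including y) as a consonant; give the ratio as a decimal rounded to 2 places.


Word: "each"
Vowels (a,e,i,o,u): 2
Consonants: 2
Ratio = 2/2
= 1.00


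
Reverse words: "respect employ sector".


Original: "respect employ sector"
Words (1..n): respect | employ | sector
Reversed (n..1): sector | employ | respect
Result = "sector employ respect"


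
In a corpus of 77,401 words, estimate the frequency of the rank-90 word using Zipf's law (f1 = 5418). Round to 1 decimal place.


Zipf's law: f(r) = f(1) / r
f(1) = 5418
f(90) = 5418 / 90
= 60.2 occurrences


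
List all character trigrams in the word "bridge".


Word: "bridge" (length 6)
Number of trigrams = 6 - 3 + 1 = 4
  Position 0: "bri"
  Position 1: "rid"
  Position 2: "idg"
  Position 3: "dge"
Trigrams = "bri", "rid", "idg", "dge"


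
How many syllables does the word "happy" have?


Word: "happy"
Syllable breakdown: hap / py
Counting: 2 parts
= 2 syllables


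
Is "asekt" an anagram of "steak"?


Word 1: "steak" → sorted: aekst
Word 2: "asekt" → sorted: aekst
Same letters? aekst == aekst
Anagram = Yes


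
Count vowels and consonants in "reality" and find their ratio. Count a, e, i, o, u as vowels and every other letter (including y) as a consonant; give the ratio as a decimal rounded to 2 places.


Word: "reality"
Vowels (a,e,i,o,u): 3
Consonants: 4
Ratio = 3/4
= 0.75


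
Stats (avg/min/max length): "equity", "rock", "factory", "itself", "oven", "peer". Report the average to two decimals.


Lengths: "equity"=6, "rock"=4, "factory"=7, "itself"=6, "oven"=4, "peer"=4
Sum = 31, Count = 6
Average = 31/6 = 5.17
= avg=5.17, min=4, max=7


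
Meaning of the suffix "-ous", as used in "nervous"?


Suffix: -ous
Example: nervous (nerve + -ous, with a spelling change)
Meaning = having quality of


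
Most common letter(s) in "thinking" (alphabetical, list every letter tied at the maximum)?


Word: "thinking"
Letter counts:
  'g': 1
  'h': 1
  'i': 2
  'k': 1
  'n': 2
  't': 1
Maximum count = 2
Most frequent = 'i', 'n' (2 times each)


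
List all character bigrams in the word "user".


Word: "user" (length 4)
Number of bigrams = 4 - 2 + 1 = 3
  Position 0: "us"
  Position 1: "se"
  Position 2: "er"
Bigrams = "us", "se", "er"


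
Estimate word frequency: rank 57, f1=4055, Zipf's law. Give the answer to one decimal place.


Zipf's law: f(r) = f(1) / r
f(1) = 4055
f(57) = 4055 / 57
= 71.1 occurrences


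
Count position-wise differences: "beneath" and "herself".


Comparing character by character (same length = 7):
  Pos 0: 'b' vs 'h' !=
  Pos 1: 'e' vs 'e' =
  Pos 2: 'n' vs 'r' !=
  Pos 3: 'e' vs 's' !=
  Pos 4: 'a' vs 'e' !=
  Pos 5: 't' vs 'l' !=
  Pos 6: 'h' vs 'f' !=
Hamming distance = 6


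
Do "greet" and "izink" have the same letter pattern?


Pattern of "greet": [0, 1, 2, 2, 3]
Pattern of "izink": [0, 1, 0, 2, 3]
Patterns do not match
Same pattern = No


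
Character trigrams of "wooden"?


Word: "wooden" (length 6)
Number of trigrams = 6 - 3 + 1 = 4
  Position 0: "woo"
  Position 1: "ood"
  Position 2: "ode"
  Position 3: "den"
Trigrams = "woo", "ood", "ode", "den"


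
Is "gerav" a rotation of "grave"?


Word: "grave", Candidate: "gerav"
Method: check if candidate is substring of word+word
"gravegrave" contains "gerav"? No
Is rotation = No


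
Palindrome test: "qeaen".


Word: "qeaen"
Reversed: "neaeq"
Forward == Backward? qeaen != neaeq
Palindrome = No


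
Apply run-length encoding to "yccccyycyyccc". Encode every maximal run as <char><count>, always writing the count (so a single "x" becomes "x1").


String: "yccccyycyyccc"
Scanning for consecutive runs:
  'y' x 1
  'c' x 4
  'y' x 2
  'c' x 1
  'y' x 2
  'c' x 3
RLE = "y1c4y2c1y2c3"


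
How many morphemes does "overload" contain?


Word: "overload"
Morphemes: over- + load
Each morpheme carries meaning
= 2 morphemes


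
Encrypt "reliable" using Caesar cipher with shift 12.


Word: "reliable"
Shift: 12
Each letter → (letter + shift) mod 26:
  'r' (17) + 12 = 3 → 'd'
  'e' (4) + 12 = 16 → 'q'
  'l' (11) + 12 = 23 → 'x'
  'i' (8) + 12 = 20 → 'u'
  'a' (0) + 12 = 12 → 'm'
  'b' (1) + 12 = 13 → 'n'
  'l' (11) + 12 = 23 → 'x'
  'e' (4) + 12 = 16 → 'q'
Result = "dqxumnxq"


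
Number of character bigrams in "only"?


Word: "only" (length 4)
Number of 2-grams = length - 2 + 1 = 4 - 2 + 1
= 3


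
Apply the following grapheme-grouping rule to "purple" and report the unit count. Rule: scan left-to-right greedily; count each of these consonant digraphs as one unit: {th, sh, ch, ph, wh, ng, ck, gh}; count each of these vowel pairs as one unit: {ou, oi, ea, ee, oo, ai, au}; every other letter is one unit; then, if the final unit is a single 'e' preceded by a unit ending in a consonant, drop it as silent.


Word: "purple" (6 letters)
Left-to-right scan:
  [1] 'p' (letter)
  [2] 'u' (letter)
  [3] 'r' (letter)
  [4] 'p' (letter)
  [5] 'l' (letter)
  [6] 'e' (letter)
Units from scan: 6
Final unit is 'e' after a consonant -> drop as silent (-1)
Sound units = 5 units


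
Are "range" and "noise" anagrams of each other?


Word 1: "range" → sorted: aegnr
Word 2: "noise" → sorted: einos
Same letters? aegnr != einos
Anagram = No


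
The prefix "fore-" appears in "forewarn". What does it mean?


Prefix: fore-
As in: forewarn -> fore- + warn
Meaning = before


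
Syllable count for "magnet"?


Word: "magnet"
Syllable breakdown: mag / net
Counting: 2 parts
= 2 syllables


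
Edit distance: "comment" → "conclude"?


Word 1: "comment" (length 7)
Word 2: "conclude" (length 8)
One optimal edit sequence (insert/delete/substitute each cost 1):
  1. keep 'c'
  2. keep 'o'
  3. insert 'n'  (+1)
  4. substitute 'm' -> 'c'  (+1)
  5. substitute 'm' -> 'l'  (+1)
  6. substitute 'e' -> 'u'  (+1)
  7. substitute 'n' -> 'd'  (+1)
  8. substitute 't' -> 'e'  (+1)
Total edit operations: 6
Edit distance = 6


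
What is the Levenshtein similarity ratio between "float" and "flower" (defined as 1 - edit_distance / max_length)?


Word 1: "float" (length 5)
Word 2: "flower" (length 6)
One optimal edit sequence:
  1. keep 'f'
  2. keep 'l'
  3. keep 'o'
  4. insert 'w'  (+1)
  5. substitute 'a' -> 'e'  (+1)
  6. substitute 't' -> 'r'  (+1)
Edit distance = 3
Max length = max(5, 6) = 6
Similarity = 1 - 3/6
= 0.5000


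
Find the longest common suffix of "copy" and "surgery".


Word 1: "copy"
Word 2: "surgery"
Comparing from end:
  Pos -1: 'y' == 'y'
  Pos -2: 'p' != 'r' (stop)
LCS = "y" (length 1)


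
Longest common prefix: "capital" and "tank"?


Word 1: "capital"
Word 2: "tank"
Comparing from start:
  Pos 0: 'c' != 't' (stop)
LCP = "" (length 0)


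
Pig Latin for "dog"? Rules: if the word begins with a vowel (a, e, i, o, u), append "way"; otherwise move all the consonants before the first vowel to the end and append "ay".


Word: "dog"
Starts with consonant(s) → move to end, add 'ay'
Consonant cluster: "d"
Pig Latin = "ogday"


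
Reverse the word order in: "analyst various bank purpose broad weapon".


Original: "analyst various bank purpose broad weapon"
Words (1..n): analyst | various | bank | purpose | broad | weapon
Reversed (n..1): weapon | broad | purpose | bank | various | analyst
Result = "weapon broad purpose bank various analyst"


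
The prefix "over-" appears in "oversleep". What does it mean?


Prefix: over-
As in: oversleep -> over- + sleep
Meaning = excessive


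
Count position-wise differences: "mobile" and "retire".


Comparing character by character (same length = 6):
  Pos 0: 'm' vs 'r' !=
  Pos 1: 'o' vs 'e' !=
  Pos 2: 'b' vs 't' !=
  Pos 3: 'i' vs 'i' =
  Pos 4: 'l' vs 'r' !=
  Pos 5: 'e' vs 'e' =
Hamming distance = 4


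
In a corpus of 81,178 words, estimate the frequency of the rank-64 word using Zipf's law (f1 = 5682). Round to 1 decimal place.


Zipf's law: f(r) = f(1) / r
f(1) = 5682
f(64) = 5682 / 64
= 88.8 occurrences


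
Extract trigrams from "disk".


Word: "disk" (length 4)
Number of trigrams = 4 - 3 + 1 = 2
  Position 0: "dis"
  Position 1: "isk"
Trigrams = "dis", "isk"


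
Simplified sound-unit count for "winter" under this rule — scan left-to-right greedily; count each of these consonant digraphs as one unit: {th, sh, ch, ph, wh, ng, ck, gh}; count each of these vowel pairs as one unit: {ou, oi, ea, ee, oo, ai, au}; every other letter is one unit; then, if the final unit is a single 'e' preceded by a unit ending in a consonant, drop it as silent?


Word: "winter" (6 letters)
Left-to-right scan:
  [1] 'w' (letter)
  [2] 'i' (letter)
  [3] 'n' (letter)
  [4] 't' (letter)
  [5] 'e' (letter)
  [6] 'r' (letter)
Units from scan: 6
Sound units = 6 units


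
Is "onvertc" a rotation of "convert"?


Word: "convert", Candidate: "onvertc"
Method: check if candidate is substring of word+word
"convertconvert" contains "onvertc"? Yes
Is rotation = Yes


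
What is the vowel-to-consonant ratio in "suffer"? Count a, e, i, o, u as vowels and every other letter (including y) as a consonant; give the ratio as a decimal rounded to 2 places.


Word: "suffer"
Vowels (a,e,i,o,u): 2
Consonants: 4
Ratio = 2/4
= 0.50


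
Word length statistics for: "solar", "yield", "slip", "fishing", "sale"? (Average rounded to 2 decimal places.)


Lengths: "solar"=5, "yield"=5, "slip"=4, "fishing"=7, "sale"=4
Sum = 25, Count = 5
Average = 25/5 = 5.00
= avg=5.00, min=4, max=7


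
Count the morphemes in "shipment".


Word: "shipment"
Morphemes: ship / -ment
Each morpheme carries meaning
= 2 morphemes


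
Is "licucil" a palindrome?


Word: "licucil"
Reversed: "licucil"
Forward == Backward? licucil == licucil
Palindrome = Yes


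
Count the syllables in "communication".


Word: "communication"
Syllable breakdown: com / mu / ni / ca / tion
Counting: 5 parts
= 5 syllables


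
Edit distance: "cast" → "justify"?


Word 1: "cast" (length 4)
Word 2: "justify" (length 7)
One optimal edit sequence (insert/delete/substitute each cost 1):
  1. substitute 'c' -> 'j'  (+1)
  2. substitute 'a' -> 'u'  (+1)
  3. keep 's'
  4. keep 't'
  5. insert 'i'  (+1)
  6. insert 'f'  (+1)
  7. insert 'y'  (+1)
Total edit operations: 5
Edit distance = 5


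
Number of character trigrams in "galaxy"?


Word: "galaxy" (length 6)
Number of 3-grams = length - 3 + 1 = 6 - 3 + 1
= 4


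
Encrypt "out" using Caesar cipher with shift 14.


Word: "out"
Shift: 14
Each letter → (letter + shift) mod 26:
  'o' (14) + 14 = 2 → 'c'
  'u' (20) + 14 = 8 → 'i'
  't' (19) + 14 = 7 → 'h'
Result = "cih"


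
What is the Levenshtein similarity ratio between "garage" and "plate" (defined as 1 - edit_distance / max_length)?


Word 1: "garage" (length 6)
Word 2: "plate" (length 5)
One optimal edit sequence:
  1. delete 'g'  (+1)
  2. substitute 'a' -> 'p'  (+1)
  3. substitute 'r' -> 'l'  (+1)
  4. keep 'a'
  5. substitute 'g' -> 't'  (+1)
  6. keep 'e'
Edit distance = 4
Max length = max(6, 5) = 6
Similarity = 1 - 4/6
= 0.3333


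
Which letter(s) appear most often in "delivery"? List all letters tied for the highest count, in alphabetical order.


Word: "delivery"
Letter counts:
  'd': 1
  'e': 2
  'i': 1
  'l': 1
  'r': 1
  'v': 1
  'y': 1
Maximum count = 2
Most frequent = 'e' (2 times each)


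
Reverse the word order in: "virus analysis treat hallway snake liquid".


Original: "virus analysis treat hallway snake liquid"
Words (1..n): virus | analysis | treat | hallway | snake | liquid
Reversed (n..1): liquid | snake | hallway | treat | analysis | virus
Result = "liquid snake hallway treat analysis virus"


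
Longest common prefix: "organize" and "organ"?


Word 1: "organize"
Word 2: "organ"
Comparing from start:
  Pos 0: 'o' == 'o'
  Pos 1: 'r' == 'r'
  Pos 2: 'g' == 'g'
  Pos 3: 'a' == 'a'
  Pos 4: 'n' == 'n'
LCP = "organ" (length 5)


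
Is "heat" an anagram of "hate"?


Word 1: "hate" → sorted: aeht
Word 2: "heat" → sorted: aeht
Same letters? aeht == aeht
Anagram = Yes


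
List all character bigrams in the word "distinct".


Word: "distinct" (length 8)
Number of bigrams = 8 - 2 + 1 = 7
  Position 0: "di"
  Position 1: "is"
  Position 2: "st"
  Position 3: "ti"
  Position 4: "in"
  Position 5: "nc"
  Position 6: "ct"
Bigrams = "di", "is", "st", "ti", "in", "nc", "ct"


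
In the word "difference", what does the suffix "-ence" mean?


Suffix: -ence
Example: difference = differ + -ence
Meaning = state of


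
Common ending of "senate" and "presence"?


Word 1: "senate"
Word 2: "presence"
Comparing from end:
  Pos -1: 'e' == 'e'
  Pos -2: 't' != 'c' (stop)
LCS = "e" (length 1)


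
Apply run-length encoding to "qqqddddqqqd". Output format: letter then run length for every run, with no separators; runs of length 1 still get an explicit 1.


String: "qqqddddqqqd"
Scanning for consecutive runs:
  'q' x 3
  'd' x 4
  'q' x 3
  'd' x 1
RLE = "q3d4q3d1"


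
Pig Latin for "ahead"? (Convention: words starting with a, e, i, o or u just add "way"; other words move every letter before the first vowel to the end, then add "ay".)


Word: "ahead"
Starts with vowel → add 'way'
Pig Latin = "aheadway"


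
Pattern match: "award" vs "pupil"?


Pattern of "award": [0, 1, 0, 2, 3]
Pattern of "pupil": [0, 1, 0, 2, 3]
Patterns match
Same pattern = Yes


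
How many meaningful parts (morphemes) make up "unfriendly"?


Word: "unfriendly"
Morphemes: un- + friend + -ly
Each morpheme carries meaning
= 3 morphemes


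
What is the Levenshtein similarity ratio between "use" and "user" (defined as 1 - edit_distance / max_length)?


Word 1: "use" (length 3)
Word 2: "user" (length 4)
One optimal edit sequence:
  1. keep 'u'
  2. keep 's'
  3. keep 'e'
  4. insert 'r'  (+1)
Edit distance = 1
Max length = max(3, 4) = 4
Similarity = 1 - 1/4
= 0.7500


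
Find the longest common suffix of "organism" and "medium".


Word 1: "organism"
Word 2: "medium"
Comparing from end:
  Pos -1: 'm' == 'm'
  Pos -2: 's' != 'u' (stop)
LCS = "m" (length 1)


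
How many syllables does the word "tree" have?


Word: "tree"
Syllable breakdown: tree
Counting: 1 part
= 1 syllable


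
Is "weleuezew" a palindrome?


Word: "weleuezew"
Reversed: "wezeuelew"
Forward == Backward? weleuezew != wezeuelew
Palindrome = No


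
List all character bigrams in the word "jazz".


Word: "jazz" (length 4)
Number of bigrams = 4 - 2 + 1 = 3
  Position 0: "ja"
  Position 1: "az"
  Position 2: "zz"
Bigrams = "ja", "az", "zz"


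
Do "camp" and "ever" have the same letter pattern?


Pattern of "camp": [0, 1, 2, 3]
Pattern of "ever": [0, 1, 0, 2]
Patterns do not match
Same pattern = No


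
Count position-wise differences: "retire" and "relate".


Comparing character by character (same length = 6):
  Pos 0: 'r' vs 'r' =
  Pos 1: 'e' vs 'e' =
  Pos 2: 't' vs 'l' !=
  Pos 3: 'i' vs 'a' !=
  Pos 4: 'r' vs 't' !=
  Pos 5: 'e' vs 'e' =
Hamming distance = 3


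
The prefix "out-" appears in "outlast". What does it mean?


Prefix: out-
As in: outlast -> out- + last
Meaning = surpass


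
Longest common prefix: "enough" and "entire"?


Word 1: "enough"
Word 2: "entire"
Comparing from start:
  Pos 0: 'e' == 'e'
  Pos 1: 'n' == 'n'
  Pos 2: 'o' != 't' (stop)
LCP = "en" (length 2)


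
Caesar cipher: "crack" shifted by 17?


Word: "crack"
Shift: 17
Each letter → (letter + shift) mod 26:
  'c' (2) + 17 = 19 → 't'
  'r' (17) + 17 = 8 → 'i'
  'a' (0) + 17 = 17 → 'r'
  'c' (2) + 17 = 19 → 't'
  'k' (10) + 17 = 1 → 'b'
Result = "tirtb"


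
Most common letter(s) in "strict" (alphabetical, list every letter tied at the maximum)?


Word: "strict"
Letter counts:
  'c': 1
  'i': 1
  'r': 1
  's': 1
  't': 2
Maximum count = 2
Most frequent = 't' (2 times each)


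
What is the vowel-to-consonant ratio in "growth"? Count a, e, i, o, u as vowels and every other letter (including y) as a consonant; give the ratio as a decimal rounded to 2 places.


Word: "growth"
Vowels (a,e,i,o,u): 1
Consonants: 5
Ratio = 1/5
= 0.20
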